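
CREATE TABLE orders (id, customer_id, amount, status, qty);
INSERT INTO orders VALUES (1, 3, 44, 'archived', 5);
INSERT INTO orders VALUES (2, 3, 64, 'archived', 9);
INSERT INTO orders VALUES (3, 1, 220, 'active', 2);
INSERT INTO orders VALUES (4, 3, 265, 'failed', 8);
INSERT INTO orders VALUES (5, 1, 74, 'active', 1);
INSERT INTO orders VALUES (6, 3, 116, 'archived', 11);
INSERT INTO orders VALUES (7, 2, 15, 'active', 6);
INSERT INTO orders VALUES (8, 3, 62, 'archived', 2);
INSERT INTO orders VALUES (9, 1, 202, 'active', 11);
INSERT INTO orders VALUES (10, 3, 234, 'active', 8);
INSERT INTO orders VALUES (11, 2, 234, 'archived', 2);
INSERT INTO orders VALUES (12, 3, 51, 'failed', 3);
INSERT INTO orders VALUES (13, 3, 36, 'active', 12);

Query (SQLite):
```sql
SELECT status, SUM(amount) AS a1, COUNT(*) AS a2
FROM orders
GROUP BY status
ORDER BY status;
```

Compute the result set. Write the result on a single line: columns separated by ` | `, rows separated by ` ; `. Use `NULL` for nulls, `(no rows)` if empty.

active | 781 | 6 ; archived | 520 | 5 ; failed | 316 | 2

Group orders by status.
Per group compute: SUM(amount), COUNT(*).
  active: ids {3, 5, 7, 9, 10, 13} → SUM(amount)=781, COUNT(*)=6
  archived: ids {1, 2, 6, 8, 11} → SUM(amount)=520, COUNT(*)=5
  failed: ids {4, 12} → SUM(amount)=316, COUNT(*)=2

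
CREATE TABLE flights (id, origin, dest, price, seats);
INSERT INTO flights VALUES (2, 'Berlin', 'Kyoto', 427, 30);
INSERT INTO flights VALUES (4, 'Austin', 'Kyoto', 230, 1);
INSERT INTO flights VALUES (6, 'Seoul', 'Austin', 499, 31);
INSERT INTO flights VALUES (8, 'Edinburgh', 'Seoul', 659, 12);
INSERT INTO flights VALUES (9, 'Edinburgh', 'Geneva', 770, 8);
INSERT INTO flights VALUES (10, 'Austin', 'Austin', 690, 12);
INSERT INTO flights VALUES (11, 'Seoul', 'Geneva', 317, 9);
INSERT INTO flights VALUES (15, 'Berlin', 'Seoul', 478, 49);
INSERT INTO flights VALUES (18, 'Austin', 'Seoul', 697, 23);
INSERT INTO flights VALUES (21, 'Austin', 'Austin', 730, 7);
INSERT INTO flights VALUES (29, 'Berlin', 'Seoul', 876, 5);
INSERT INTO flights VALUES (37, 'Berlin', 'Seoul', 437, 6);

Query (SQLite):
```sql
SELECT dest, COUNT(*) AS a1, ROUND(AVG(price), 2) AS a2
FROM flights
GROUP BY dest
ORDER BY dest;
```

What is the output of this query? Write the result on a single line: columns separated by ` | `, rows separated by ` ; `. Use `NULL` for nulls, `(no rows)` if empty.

Austin | 3 | 639.67 ; Geneva | 2 | 543.5 ; Kyoto | 2 | 328.5 ; Seoul | 5 | 629.4

Group flights by dest.
Per group compute: COUNT(*), ROUND(AVG(price), 2).
  Austin: ids {6, 10, 21} → COUNT(*)=3, ROUND(AVG(price), 2)=639.67
  Geneva: ids {9, 11} → COUNT(*)=2, ROUND(AVG(price), 2)=543.5
  Kyoto: ids {2, 4} → COUNT(*)=2, ROUND(AVG(price), 2)=328.5
  Seoul: ids {8, 15, 18, 29, 37} → COUNT(*)=5, ROUND(AVG(price), 2)=629.4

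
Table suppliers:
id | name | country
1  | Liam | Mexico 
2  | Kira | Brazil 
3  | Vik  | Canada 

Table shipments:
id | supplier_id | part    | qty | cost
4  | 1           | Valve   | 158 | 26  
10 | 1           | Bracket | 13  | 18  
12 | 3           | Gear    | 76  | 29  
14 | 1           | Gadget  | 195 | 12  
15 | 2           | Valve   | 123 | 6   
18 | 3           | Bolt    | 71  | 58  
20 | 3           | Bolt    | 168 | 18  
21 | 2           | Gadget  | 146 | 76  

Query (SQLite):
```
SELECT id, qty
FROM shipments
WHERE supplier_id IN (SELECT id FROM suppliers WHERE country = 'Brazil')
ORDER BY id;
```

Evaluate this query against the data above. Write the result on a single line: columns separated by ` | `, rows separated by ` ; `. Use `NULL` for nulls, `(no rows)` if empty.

Inner query: suppliers.id where country = 'Brazil'.
Outer: keep shipments rows whose supplier_id is in that set.
Inner query → {2}

15 | 123 ; 21 | 146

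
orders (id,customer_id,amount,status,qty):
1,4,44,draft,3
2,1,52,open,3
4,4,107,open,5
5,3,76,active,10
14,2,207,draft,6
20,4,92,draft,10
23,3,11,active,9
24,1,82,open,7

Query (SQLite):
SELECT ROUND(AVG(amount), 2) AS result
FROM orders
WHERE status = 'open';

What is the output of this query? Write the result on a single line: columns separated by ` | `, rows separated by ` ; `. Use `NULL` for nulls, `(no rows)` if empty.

Rows where status='open' → amount values: [52, 107, 82].
AVG = 241 / 3 (rounded to 2 dp).

80.33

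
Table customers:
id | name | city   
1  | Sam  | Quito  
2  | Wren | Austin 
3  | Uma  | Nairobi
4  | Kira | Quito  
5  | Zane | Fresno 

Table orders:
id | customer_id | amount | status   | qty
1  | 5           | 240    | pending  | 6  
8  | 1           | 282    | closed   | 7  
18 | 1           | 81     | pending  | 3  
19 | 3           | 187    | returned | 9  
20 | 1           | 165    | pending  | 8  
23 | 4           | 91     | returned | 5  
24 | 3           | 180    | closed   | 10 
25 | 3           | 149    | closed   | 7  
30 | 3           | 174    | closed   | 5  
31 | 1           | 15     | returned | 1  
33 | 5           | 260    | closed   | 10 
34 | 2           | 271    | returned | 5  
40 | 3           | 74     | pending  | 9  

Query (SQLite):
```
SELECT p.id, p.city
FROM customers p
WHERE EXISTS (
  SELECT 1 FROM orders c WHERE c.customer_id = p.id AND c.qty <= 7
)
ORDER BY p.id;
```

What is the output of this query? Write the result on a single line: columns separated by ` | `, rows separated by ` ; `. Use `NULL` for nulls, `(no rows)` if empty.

1 | Quito ; 2 | Austin ; 3 | Nairobi ; 4 | Quito ; 5 | Fresno

For each customers row, check whether any orders with matching customer_id has qty <= 7.
Keep rows where that is true.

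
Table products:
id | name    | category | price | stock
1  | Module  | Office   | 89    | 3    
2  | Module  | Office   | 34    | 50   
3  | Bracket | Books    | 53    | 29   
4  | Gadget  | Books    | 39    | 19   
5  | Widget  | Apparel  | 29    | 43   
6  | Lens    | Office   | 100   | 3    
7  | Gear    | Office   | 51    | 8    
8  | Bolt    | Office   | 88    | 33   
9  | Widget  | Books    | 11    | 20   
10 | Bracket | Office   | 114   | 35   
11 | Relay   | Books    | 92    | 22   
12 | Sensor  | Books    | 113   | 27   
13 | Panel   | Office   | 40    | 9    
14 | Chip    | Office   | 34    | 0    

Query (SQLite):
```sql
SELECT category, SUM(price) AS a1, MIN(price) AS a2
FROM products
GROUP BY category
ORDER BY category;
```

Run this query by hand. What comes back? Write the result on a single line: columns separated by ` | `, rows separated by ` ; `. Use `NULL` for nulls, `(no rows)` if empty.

Apparel | 29 | 29 ; Books | 308 | 11 ; Office | 550 | 34

Group products by category.
Per group compute: SUM(price), MIN(price).
  Apparel: ids {5} → SUM(price)=29, MIN(price)=29
  Books: ids {3, 4, 9, 11, 12} → SUM(price)=308, MIN(price)=11
  Office: ids {1, 2, 6, 7, 8, 10, 13, 14} → SUM(price)=550, MIN(price)=34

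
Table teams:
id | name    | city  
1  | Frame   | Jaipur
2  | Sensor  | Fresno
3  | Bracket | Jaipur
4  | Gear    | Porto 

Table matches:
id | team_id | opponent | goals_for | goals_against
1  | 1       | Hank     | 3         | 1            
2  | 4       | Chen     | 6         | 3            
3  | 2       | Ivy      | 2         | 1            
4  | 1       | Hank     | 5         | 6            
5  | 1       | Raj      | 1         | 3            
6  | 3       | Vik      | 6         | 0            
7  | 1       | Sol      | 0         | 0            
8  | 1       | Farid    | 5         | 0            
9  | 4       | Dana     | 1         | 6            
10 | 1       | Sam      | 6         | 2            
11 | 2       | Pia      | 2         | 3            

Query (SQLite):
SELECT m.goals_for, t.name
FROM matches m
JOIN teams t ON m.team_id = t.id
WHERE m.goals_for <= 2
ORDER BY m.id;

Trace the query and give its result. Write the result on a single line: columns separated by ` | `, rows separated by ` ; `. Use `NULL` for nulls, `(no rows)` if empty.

2 | Sensor ; 1 | Frame ; 0 | Frame ; 1 | Gear ; 2 | Sensor

Each matches row matches the teams row where team_id = teams.id.
Then keep rows with m.goals_for <= 2.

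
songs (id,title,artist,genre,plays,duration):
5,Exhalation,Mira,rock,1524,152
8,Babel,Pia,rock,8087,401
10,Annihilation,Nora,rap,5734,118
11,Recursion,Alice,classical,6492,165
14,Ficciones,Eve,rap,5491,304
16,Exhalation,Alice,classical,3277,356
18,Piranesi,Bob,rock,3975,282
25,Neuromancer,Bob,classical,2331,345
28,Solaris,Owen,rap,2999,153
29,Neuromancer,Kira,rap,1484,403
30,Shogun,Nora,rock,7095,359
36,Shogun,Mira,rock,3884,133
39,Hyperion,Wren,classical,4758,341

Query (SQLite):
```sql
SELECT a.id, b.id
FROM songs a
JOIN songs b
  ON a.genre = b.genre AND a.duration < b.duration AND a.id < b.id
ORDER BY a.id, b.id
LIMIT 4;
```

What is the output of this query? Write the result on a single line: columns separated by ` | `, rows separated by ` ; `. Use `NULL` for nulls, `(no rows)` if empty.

5 | 8 ; 5 | 18 ; 5 | 30 ; 10 | 14

Pairs (a,b) with same genre, a.duration < b.duration, a.id < b.id.
genre groups: classical:{11,16,25,39} rap:{10,14,28,29} rock:{5,8,18,30,36}
Ordered by (a.id, b.id); first 4.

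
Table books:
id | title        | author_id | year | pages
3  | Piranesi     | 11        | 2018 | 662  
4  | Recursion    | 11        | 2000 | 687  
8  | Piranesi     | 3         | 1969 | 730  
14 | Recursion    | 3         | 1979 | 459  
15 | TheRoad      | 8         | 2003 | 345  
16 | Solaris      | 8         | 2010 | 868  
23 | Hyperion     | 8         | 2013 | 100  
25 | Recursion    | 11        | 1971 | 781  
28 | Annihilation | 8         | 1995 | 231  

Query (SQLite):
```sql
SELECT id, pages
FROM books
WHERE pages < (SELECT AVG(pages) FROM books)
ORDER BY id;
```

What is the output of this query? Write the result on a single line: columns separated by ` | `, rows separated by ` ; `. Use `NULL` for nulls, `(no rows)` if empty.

14 | 459 ; 15 | 345 ; 23 | 100 ; 28 | 231

Scalar subquery: AVG(pages) over all books rows = 540.333333 (≈; comparison uses full precision).
Keep rows where pages < that value.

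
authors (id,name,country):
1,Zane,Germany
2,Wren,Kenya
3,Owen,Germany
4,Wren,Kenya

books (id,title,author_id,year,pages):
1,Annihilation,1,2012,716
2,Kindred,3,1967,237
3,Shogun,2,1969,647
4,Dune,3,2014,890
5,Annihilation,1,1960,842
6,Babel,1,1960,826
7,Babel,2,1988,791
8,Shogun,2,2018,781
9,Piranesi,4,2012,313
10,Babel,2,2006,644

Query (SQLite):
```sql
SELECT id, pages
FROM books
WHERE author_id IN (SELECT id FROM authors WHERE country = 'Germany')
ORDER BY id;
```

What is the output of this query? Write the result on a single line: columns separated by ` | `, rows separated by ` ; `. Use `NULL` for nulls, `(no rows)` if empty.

1 | 716 ; 2 | 237 ; 4 | 890 ; 5 | 842 ; 6 | 826

Inner query: authors.id where country = 'Germany'.
Outer: keep books rows whose author_id is in that set.
Inner query → {1, 3}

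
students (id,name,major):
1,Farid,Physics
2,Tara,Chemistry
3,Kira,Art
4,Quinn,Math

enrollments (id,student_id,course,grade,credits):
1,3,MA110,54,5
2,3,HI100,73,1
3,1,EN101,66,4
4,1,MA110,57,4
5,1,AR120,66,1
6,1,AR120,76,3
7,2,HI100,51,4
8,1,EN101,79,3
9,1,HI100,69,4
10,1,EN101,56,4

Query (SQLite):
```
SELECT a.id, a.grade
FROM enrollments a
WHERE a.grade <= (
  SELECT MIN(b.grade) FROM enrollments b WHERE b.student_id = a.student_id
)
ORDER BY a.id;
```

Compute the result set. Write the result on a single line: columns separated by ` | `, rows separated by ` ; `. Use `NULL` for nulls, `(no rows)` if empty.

For each enrollments row a, compute MIN(grade) over rows sharing a.student_id.
Keep row a if a.grade <= that per-group MIN.
  student_id=1: MIN(grade) = 56
  student_id=2: MIN(grade) = 51
  student_id=3: MIN(grade) = 54

1 | 54 ; 7 | 51 ; 10 | 56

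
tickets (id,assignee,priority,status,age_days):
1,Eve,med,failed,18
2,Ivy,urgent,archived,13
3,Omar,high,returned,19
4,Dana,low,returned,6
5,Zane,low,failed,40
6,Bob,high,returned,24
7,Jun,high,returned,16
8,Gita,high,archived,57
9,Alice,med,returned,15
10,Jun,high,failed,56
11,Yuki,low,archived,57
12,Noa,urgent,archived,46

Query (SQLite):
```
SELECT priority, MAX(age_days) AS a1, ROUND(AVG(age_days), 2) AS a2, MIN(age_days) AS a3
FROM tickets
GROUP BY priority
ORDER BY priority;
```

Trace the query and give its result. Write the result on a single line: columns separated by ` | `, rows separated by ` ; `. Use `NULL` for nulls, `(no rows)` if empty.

Group tickets by priority.
Per group compute: MAX(age_days), ROUND(AVG(age_days), 2), MIN(age_days).
  high: ids {3, 6, 7, 8, 10} → MAX(age_days)=57, ROUND(AVG(age_days), 2)=34.4, MIN(age_days)=16
  low: ids {4, 5, 11} → MAX(age_days)=57, ROUND(AVG(age_days), 2)=34.33, MIN(age_days)=6
  med: ids {1, 9} → MAX(age_days)=18, ROUND(AVG(age_days), 2)=16.5, MIN(age_days)=15
  urgent: ids {2, 12} → MAX(age_days)=46, ROUND(AVG(age_days), 2)=29.5, MIN(age_days)=13

high | 57 | 34.4 | 16 ; low | 57 | 34.33 | 6 ; med | 18 | 16.5 | 15 ; urgent | 46 | 29.5 | 13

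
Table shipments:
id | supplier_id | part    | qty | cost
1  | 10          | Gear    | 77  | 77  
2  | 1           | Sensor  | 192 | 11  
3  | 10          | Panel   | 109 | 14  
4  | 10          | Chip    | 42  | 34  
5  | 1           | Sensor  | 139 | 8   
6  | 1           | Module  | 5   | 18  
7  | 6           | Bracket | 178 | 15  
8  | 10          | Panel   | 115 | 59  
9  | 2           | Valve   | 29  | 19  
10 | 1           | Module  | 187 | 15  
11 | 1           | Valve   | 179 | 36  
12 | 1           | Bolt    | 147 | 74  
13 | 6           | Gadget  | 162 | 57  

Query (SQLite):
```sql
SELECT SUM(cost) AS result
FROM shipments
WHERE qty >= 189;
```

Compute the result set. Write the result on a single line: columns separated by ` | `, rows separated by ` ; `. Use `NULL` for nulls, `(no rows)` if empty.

11

Rows where qty >= 189 → cost values: [11].
SUM of non-NULL values = 11.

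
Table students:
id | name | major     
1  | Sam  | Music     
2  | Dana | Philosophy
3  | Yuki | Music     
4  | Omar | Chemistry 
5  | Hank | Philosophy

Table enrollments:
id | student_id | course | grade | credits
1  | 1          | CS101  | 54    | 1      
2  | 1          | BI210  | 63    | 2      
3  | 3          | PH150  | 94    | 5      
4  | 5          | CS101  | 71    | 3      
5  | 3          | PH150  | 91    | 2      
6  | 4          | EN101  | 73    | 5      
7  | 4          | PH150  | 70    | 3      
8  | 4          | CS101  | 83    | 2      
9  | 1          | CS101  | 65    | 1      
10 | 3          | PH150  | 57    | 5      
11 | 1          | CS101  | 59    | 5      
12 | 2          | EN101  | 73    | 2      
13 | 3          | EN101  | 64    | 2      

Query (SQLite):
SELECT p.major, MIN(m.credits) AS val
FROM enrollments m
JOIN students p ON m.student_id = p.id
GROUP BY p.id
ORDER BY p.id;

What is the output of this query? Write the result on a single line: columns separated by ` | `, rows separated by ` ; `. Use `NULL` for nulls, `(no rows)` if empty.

Music | 1 ; Philosophy | 2 ; Music | 2 ; Chemistry | 2 ; Philosophy | 3

Join each enrollments row to its students via student_id.
Group joined rows by students.id; compute MIN(m.credits) per group.
  1: ids {1, 2, 9, 11} → MIN(m.credits)=1
  2: ids {12} → MIN(m.credits)=2
  3: ids {3, 5, 10, 13} → MIN(m.credits)=2
  4: ids {6, 7, 8} → MIN(m.credits)=2
  5: ids {4} → MIN(m.credits)=3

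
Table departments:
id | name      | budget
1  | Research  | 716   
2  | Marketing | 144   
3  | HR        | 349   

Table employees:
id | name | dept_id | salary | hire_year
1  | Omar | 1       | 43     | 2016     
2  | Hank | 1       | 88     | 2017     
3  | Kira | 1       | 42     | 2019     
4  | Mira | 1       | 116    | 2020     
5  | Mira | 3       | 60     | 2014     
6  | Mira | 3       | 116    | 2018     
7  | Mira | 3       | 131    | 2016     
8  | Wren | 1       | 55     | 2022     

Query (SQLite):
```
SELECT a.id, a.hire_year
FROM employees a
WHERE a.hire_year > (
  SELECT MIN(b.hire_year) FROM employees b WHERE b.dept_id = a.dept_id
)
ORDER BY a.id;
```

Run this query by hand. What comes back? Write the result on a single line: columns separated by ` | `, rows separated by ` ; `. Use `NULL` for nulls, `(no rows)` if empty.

For each employees row a, compute MIN(hire_year) over rows sharing a.dept_id.
Keep row a if a.hire_year > that per-group MIN.
  dept_id=1: MIN(hire_year) = 2016
  dept_id=3: MIN(hire_year) = 2014

2 | 2017 ; 3 | 2019 ; 4 | 2020 ; 6 | 2018 ; 7 | 2016 ; 8 | 2022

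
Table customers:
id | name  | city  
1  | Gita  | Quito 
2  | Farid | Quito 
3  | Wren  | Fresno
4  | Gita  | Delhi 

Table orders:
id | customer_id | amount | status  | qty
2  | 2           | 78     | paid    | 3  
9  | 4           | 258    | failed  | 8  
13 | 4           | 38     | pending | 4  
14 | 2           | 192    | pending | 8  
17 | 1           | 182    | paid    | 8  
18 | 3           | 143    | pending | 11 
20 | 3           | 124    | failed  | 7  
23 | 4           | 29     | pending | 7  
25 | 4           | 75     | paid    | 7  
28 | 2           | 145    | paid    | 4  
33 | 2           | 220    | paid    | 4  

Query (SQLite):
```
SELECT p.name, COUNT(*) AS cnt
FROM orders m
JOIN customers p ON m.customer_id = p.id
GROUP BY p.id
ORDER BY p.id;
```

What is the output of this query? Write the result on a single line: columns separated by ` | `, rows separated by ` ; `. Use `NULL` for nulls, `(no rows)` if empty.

Gita | 1 ; Farid | 4 ; Wren | 2 ; Gita | 4

Join each orders row to its customers via customer_id.
Group joined rows by customers.id; compute COUNT(*) per group.
  1: ids {17} → COUNT(*)=1
  2: ids {2, 14, 28, 33} → COUNT(*)=4
  3: ids {18, 20} → COUNT(*)=2
  4: ids {9, 13, 23, 25} → COUNT(*)=4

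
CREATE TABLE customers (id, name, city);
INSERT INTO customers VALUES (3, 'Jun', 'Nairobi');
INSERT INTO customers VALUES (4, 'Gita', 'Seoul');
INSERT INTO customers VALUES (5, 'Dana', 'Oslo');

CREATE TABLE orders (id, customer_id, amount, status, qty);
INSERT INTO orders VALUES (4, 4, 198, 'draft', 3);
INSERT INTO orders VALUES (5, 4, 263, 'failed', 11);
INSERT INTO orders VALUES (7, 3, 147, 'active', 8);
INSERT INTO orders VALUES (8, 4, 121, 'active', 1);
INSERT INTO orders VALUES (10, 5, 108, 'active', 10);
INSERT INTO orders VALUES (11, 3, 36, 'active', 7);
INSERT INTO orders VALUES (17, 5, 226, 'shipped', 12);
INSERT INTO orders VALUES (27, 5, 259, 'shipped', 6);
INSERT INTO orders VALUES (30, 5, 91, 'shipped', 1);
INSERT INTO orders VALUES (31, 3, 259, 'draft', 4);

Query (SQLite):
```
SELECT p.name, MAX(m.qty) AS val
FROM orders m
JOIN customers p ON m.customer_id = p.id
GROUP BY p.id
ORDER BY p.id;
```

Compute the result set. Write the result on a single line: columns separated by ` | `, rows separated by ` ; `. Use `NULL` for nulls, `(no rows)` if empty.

Jun | 8 ; Gita | 11 ; Dana | 12

Join each orders row to its customers via customer_id.
Group joined rows by customers.id; compute MAX(m.qty) per group.
  3: ids {7, 11, 31} → MAX(m.qty)=8
  4: ids {4, 5, 8} → MAX(m.qty)=11
  5: ids {10, 17, 27, 30} → MAX(m.qty)=12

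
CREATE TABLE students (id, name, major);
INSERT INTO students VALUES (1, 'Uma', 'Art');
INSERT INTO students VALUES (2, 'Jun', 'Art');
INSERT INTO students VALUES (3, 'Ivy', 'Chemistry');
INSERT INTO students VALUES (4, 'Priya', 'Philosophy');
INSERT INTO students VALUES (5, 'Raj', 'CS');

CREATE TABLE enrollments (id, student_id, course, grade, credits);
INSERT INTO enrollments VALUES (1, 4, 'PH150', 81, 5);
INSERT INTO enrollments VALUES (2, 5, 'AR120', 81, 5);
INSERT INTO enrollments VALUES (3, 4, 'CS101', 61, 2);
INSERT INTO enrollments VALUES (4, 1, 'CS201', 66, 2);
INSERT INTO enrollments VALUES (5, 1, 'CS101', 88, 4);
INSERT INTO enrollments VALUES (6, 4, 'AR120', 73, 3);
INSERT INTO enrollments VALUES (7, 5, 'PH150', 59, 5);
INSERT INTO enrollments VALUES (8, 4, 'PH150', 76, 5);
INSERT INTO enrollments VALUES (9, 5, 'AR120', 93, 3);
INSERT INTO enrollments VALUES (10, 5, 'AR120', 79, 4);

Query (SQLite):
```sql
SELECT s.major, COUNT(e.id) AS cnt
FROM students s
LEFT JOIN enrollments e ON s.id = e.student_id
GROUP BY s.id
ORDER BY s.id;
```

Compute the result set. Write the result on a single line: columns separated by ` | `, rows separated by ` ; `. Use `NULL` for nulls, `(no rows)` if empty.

Art | 2 ; Art | 0 ; Chemistry | 0 ; Philosophy | 4 ; CS | 4

LEFT JOIN keeps every students row; unmatched ones get NULL for enrollments columns.
Group by students.id and compute COUNT(e.id). COUNT(col) of an all-NULL group is 0.
  1: ids {4, 5} → COUNT(e.id)=2
  2: ids {—} → COUNT(e.id)=0
  3: ids {—} → COUNT(e.id)=0
  4: ids {1, 3, 6, 8} → COUNT(e.id)=4
  5: ids {2, 7, 9, 10} → COUNT(e.id)=4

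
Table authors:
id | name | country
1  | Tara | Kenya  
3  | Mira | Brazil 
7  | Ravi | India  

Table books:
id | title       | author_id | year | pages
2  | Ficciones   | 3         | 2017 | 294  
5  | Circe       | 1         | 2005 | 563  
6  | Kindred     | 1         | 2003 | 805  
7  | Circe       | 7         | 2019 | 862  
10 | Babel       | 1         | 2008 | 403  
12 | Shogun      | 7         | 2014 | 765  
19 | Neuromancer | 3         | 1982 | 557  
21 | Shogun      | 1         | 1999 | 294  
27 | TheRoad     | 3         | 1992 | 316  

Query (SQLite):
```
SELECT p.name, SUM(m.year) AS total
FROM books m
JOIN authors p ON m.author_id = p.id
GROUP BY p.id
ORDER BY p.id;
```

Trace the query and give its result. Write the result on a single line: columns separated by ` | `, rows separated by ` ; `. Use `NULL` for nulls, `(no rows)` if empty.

Tara | 8015 ; Mira | 5991 ; Ravi | 4033

Join each books row to its authors via author_id.
Group joined rows by authors.id; compute SUM(m.year) per group.
  1: ids {5, 6, 10, 21} → SUM(m.year)=8015
  3: ids {2, 19, 27} → SUM(m.year)=5991
  7: ids {7, 12} → SUM(m.year)=4033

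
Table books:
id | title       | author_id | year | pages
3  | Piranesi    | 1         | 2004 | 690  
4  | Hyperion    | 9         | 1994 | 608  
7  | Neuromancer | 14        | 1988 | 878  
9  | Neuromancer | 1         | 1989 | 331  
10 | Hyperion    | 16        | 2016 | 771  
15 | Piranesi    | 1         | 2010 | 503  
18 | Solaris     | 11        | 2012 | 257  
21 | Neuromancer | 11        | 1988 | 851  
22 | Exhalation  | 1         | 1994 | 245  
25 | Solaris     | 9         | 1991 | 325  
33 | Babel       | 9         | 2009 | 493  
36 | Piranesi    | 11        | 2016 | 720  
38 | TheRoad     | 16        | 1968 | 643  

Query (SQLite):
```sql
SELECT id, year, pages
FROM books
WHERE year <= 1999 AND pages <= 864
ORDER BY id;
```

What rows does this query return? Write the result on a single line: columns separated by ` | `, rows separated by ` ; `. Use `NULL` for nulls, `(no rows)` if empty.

4 | 1994 | 608 ; 9 | 1989 | 331 ; 21 | 1988 | 851 ; 22 | 1994 | 245 ; 25 | 1991 | 325 ; 38 | 1968 | 643

year <= 1999: ids {4, 7, 9, 21, 22, 25, 38}
pages <= 864: ids {3, 4, 9, 10, 15, 18, 21, 22, 25, 33, 36, 38}
Combine with AND.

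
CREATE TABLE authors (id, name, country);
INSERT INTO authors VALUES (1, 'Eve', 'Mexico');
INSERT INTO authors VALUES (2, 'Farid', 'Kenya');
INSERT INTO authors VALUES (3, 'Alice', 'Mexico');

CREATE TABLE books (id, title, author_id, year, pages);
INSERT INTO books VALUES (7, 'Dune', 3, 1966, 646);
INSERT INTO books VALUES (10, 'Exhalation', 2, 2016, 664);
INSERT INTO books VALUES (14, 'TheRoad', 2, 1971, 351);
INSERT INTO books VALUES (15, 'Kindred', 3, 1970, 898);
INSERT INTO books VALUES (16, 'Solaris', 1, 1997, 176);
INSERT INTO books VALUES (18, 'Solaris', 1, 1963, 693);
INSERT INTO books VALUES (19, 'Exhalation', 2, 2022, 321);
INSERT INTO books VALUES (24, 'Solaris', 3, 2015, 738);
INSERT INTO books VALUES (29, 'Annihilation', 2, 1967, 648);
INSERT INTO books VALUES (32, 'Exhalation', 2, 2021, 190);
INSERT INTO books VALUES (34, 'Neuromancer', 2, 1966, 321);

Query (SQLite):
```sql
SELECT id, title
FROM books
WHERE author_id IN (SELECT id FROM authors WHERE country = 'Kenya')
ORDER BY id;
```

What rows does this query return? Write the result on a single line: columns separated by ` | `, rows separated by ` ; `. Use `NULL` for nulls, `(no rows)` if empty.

Inner query: authors.id where country = 'Kenya'.
Outer: keep books rows whose author_id is in that set.
Inner query → {2}

10 | Exhalation ; 14 | TheRoad ; 19 | Exhalation ; 29 | Annihilation ; 32 | Exhalation ; 34 | Neuromancer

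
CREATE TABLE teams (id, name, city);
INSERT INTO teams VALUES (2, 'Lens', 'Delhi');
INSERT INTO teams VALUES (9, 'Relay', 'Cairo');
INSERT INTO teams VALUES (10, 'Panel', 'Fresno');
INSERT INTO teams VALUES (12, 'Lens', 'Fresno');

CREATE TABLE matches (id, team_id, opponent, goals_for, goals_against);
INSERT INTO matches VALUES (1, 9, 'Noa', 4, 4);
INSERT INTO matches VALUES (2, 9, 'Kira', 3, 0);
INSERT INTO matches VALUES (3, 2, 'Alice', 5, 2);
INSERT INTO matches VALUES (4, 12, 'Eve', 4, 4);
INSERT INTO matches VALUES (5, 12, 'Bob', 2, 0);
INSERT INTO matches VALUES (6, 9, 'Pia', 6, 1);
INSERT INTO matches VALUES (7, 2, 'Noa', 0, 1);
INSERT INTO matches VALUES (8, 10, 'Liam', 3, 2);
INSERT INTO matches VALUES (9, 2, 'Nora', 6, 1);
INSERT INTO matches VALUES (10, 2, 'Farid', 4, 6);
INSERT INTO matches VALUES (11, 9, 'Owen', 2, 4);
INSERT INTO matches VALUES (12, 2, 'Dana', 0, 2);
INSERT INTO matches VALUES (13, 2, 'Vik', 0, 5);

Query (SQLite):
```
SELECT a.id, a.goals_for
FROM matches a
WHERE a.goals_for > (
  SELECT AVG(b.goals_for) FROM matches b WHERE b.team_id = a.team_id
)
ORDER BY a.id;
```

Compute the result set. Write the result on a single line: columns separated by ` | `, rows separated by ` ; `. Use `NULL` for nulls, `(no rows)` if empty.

For each matches row a, compute AVG(goals_for) over rows sharing a.team_id.
Keep row a if a.goals_for > that per-group AVG.
  team_id=2: AVG(goals_for) = 2.5
  team_id=9: AVG(goals_for) = 3.75
  team_id=10: AVG(goals_for) = 3.0
  team_id=12: AVG(goals_for) = 3.0

1 | 4 ; 3 | 5 ; 4 | 4 ; 6 | 6 ; 9 | 6 ; 10 | 4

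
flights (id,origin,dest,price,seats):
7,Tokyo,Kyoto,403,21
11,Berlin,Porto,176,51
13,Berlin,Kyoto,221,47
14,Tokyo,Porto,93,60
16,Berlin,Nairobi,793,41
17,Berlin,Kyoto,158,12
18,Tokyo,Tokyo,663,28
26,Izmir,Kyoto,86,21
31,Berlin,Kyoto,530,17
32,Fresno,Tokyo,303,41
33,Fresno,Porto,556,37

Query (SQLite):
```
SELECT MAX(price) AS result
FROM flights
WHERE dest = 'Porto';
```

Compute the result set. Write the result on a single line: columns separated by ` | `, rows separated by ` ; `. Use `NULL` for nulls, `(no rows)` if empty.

556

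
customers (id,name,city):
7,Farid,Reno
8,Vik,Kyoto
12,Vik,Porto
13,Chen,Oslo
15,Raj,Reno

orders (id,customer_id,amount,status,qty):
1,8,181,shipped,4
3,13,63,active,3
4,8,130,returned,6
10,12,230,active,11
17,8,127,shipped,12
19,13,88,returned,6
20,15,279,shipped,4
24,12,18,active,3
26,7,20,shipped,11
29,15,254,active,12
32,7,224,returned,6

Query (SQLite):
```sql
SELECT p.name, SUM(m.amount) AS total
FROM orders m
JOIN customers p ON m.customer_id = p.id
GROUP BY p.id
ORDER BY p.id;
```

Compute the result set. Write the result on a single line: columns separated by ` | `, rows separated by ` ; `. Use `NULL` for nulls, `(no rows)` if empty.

Farid | 244 ; Vik | 438 ; Vik | 248 ; Chen | 151 ; Raj | 533

Join each orders row to its customers via customer_id.
Group joined rows by customers.id; compute SUM(m.amount) per group.
  7: ids {26, 32} → SUM(m.amount)=244
  8: ids {1, 4, 17} → SUM(m.amount)=438
  12: ids {10, 24} → SUM(m.amount)=248
  13: ids {3, 19} → SUM(m.amount)=151
  15: ids {20, 29} → SUM(m.amount)=533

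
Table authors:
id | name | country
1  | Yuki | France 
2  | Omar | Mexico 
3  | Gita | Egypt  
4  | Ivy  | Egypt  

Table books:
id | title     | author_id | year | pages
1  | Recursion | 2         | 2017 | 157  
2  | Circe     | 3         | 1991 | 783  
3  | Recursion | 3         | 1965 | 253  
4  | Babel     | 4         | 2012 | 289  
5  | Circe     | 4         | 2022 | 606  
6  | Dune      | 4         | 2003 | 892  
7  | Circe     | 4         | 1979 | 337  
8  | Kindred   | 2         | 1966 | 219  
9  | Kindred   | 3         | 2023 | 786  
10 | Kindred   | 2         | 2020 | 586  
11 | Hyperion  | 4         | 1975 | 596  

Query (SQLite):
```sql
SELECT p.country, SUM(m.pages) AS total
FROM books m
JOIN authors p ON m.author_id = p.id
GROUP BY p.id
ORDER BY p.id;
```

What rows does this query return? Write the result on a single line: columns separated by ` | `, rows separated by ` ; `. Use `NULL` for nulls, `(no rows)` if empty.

Join each books row to its authors via author_id.
Group joined rows by authors.id; compute SUM(m.pages) per group.
  2: ids {1, 8, 10} → SUM(m.pages)=962
  3: ids {2, 3, 9} → SUM(m.pages)=1822
  4: ids {4, 5, 6, 7, 11} → SUM(m.pages)=2720

Mexico | 962 ; Egypt | 1822 ; Egypt | 2720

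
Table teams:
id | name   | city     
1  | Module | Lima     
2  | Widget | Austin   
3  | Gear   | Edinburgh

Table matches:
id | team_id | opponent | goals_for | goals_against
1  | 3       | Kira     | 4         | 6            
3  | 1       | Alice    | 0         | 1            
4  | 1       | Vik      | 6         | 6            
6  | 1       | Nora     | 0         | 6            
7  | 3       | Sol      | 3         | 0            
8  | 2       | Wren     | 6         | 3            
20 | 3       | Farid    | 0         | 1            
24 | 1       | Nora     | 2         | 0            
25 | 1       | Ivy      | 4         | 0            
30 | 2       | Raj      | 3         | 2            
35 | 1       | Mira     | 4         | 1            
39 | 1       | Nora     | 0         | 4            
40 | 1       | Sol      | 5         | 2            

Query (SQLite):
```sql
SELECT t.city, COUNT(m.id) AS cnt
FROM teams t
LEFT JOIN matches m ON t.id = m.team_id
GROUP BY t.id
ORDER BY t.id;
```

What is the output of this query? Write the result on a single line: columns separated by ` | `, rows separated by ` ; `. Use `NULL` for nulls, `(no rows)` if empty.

LEFT JOIN keeps every teams row; unmatched ones get NULL for matches columns.
Group by teams.id and compute COUNT(m.id). COUNT(col) of an all-NULL group is 0.
  1: ids {3, 4, 6, 24, 25, 35, 39, 40} → COUNT(m.id)=8
  2: ids {8, 30} → COUNT(m.id)=2
  3: ids {1, 7, 20} → COUNT(m.id)=3

Lima | 8 ; Austin | 2 ; Edinburgh | 3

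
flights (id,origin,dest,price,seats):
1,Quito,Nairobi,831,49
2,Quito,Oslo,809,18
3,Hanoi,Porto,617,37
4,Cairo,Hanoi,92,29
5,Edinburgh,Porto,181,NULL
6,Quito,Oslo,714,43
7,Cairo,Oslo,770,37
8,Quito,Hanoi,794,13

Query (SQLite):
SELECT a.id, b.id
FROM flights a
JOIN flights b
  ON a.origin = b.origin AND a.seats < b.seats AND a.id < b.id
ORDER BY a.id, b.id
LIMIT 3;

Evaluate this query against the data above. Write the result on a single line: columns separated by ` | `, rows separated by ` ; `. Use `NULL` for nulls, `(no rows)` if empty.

2 | 6 ; 4 | 7

Pairs (a,b) with same origin, a.seats < b.seats, a.id < b.id.
origin groups: Cairo:{4,7} Edinburgh:{5} Hanoi:{3} Quito:{1,2,6,8}
Ordered by (a.id, b.id); first 3.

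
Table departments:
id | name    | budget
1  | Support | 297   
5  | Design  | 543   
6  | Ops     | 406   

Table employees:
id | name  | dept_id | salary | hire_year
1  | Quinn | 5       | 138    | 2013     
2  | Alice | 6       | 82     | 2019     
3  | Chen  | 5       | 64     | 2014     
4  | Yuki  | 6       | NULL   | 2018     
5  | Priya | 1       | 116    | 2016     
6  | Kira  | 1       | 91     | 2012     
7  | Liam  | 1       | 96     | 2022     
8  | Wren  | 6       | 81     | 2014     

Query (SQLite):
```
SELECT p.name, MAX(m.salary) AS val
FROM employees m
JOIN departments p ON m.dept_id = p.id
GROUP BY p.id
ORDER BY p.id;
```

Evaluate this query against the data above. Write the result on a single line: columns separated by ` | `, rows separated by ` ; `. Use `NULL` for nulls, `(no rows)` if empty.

Join each employees row to its departments via dept_id.
Group joined rows by departments.id; compute MAX(m.salary) per group.
  1: ids {5, 6, 7} → MAX(m.salary)=116
  5: ids {1, 3} → MAX(m.salary)=138
  6: ids {2, 4, 8} → MAX(m.salary)=82

Support | 116 ; Design | 138 ; Ops | 82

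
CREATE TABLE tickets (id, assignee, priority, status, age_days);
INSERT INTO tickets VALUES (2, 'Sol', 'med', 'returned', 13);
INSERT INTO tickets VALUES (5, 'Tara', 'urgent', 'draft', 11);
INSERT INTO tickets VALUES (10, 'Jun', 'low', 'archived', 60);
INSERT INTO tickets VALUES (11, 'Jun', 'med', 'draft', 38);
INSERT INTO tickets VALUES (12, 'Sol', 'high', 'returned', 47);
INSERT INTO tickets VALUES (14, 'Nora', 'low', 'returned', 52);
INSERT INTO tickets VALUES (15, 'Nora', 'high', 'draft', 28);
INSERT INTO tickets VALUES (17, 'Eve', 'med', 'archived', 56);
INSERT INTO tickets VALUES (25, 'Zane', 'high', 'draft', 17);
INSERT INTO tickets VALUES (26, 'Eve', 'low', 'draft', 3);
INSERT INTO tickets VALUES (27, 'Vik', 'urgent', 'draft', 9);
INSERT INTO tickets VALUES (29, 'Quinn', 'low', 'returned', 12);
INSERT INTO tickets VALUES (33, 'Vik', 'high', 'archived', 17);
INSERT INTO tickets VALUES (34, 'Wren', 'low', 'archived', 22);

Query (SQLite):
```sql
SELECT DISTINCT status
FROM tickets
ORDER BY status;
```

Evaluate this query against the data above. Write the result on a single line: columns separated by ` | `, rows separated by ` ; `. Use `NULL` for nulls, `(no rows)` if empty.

archived ; draft ; returned

Collect distinct status values from tickets.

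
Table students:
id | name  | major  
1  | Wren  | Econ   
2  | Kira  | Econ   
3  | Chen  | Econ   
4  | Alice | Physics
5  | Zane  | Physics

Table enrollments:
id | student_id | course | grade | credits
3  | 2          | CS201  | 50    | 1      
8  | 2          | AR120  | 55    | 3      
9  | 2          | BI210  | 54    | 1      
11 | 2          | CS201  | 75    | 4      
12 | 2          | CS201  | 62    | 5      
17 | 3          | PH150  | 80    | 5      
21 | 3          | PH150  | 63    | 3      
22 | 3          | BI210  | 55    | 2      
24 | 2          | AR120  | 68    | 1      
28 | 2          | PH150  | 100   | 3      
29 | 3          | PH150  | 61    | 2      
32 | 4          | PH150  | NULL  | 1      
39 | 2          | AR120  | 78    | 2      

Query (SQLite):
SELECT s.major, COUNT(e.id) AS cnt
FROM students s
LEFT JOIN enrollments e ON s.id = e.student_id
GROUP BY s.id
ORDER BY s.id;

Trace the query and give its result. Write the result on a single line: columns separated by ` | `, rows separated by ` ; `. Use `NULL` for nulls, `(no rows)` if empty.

Econ | 0 ; Econ | 8 ; Econ | 4 ; Physics | 1 ; Physics | 0

LEFT JOIN keeps every students row; unmatched ones get NULL for enrollments columns.
Group by students.id and compute COUNT(e.id). COUNT(col) of an all-NULL group is 0.
  1: ids {—} → COUNT(e.id)=0
  2: ids {3, 8, 9, 11, 12, 24, 28, 39} → COUNT(e.id)=8
  3: ids {17, 21, 22, 29} → COUNT(e.id)=4
  4: ids {32} → COUNT(e.id)=1
  5: ids {—} → COUNT(e.id)=0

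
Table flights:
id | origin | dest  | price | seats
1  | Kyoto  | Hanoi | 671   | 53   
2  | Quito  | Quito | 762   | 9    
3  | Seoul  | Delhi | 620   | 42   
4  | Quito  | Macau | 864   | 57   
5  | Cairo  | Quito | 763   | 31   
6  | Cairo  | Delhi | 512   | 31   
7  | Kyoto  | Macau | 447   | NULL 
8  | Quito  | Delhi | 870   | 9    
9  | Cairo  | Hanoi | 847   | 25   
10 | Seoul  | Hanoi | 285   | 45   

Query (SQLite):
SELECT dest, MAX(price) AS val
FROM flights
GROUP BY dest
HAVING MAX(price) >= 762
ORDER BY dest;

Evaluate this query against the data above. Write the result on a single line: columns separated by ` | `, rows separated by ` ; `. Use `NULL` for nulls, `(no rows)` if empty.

Partition flights by dest; compute MAX(price) within each group.
HAVING: keep groups where MAX(price) >= 762.
  Delhi: ids {3, 6, 8} → MAX(price)=870
  Hanoi: ids {1, 9, 10} → MAX(price)=847
  Macau: ids {4, 7} → MAX(price)=864
  Quito: ids {2, 5} → MAX(price)=763

Delhi | 870 ; Hanoi | 847 ; Macau | 864 ; Quito | 763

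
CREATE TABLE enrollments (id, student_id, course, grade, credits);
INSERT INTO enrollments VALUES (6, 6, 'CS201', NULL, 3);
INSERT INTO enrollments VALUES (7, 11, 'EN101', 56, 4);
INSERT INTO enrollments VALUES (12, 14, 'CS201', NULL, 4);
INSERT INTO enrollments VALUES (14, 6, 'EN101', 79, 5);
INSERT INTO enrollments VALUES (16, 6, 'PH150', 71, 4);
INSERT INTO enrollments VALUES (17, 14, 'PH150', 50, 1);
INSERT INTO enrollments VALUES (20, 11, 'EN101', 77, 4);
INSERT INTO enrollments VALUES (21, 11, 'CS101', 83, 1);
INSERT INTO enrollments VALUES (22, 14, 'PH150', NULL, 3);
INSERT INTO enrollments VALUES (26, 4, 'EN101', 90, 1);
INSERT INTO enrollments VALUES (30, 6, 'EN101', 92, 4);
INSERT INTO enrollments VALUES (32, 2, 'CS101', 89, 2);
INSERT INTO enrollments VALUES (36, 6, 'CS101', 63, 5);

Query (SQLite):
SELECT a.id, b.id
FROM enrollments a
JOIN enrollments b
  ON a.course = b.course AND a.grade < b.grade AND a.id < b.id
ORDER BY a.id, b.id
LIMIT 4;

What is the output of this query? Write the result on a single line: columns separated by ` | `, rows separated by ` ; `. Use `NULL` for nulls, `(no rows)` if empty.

7 | 14 ; 7 | 20 ; 7 | 26 ; 7 | 30

Pairs (a,b) with same course, a.grade < b.grade, a.id < b.id.
course groups: CS101:{21,32,36} CS201:{6,12} EN101:{7,14,20,26,30} PH150:{16,17,22}
Ordered by (a.id, b.id); first 4.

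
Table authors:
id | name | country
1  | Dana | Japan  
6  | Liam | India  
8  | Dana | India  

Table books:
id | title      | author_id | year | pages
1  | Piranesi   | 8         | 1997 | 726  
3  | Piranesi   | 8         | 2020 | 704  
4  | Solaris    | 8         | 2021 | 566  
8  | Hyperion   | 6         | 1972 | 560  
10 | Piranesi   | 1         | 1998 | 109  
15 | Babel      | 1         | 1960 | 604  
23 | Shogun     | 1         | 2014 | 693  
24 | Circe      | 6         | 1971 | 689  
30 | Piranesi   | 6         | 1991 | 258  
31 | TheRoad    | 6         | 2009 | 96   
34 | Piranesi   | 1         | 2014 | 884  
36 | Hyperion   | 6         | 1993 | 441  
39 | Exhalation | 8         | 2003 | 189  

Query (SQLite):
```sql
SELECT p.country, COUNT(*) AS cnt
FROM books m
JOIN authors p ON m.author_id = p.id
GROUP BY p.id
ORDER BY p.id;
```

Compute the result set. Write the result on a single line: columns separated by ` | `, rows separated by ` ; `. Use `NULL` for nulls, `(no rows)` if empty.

Japan | 4 ; India | 5 ; India | 4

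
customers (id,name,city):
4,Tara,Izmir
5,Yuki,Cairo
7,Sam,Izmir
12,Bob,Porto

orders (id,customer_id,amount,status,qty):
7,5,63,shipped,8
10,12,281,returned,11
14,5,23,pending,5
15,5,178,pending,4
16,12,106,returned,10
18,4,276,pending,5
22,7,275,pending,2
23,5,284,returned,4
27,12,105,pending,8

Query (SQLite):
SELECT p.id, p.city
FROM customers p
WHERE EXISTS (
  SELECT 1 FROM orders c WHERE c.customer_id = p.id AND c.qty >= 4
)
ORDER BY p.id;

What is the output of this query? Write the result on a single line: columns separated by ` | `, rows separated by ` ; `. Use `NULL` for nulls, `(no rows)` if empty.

For each customers row, check whether any orders with matching customer_id has qty >= 4.
Keep rows where that is true.

4 | Izmir ; 5 | Cairo ; 12 | Porto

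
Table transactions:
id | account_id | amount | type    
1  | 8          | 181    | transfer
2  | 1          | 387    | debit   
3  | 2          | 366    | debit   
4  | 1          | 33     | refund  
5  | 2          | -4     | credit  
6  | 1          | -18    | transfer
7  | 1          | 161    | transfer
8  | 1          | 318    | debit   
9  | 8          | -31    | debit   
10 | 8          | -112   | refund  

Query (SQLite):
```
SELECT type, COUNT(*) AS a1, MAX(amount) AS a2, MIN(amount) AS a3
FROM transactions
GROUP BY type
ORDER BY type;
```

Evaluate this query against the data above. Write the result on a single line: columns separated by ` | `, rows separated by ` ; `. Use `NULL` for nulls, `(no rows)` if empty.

credit | 1 | -4 | -4 ; debit | 4 | 387 | -31 ; refund | 2 | 33 | -112 ; transfer | 3 | 181 | -18

Group transactions by type.
Per group compute: COUNT(*), MAX(amount), MIN(amount).
  credit: ids {5} → COUNT(*)=1, MAX(amount)=-4, MIN(amount)=-4
  debit: ids {2, 3, 8, 9} → COUNT(*)=4, MAX(amount)=387, MIN(amount)=-31
  refund: ids {4, 10} → COUNT(*)=2, MAX(amount)=33, MIN(amount)=-112
  transfer: ids {1, 6, 7} → COUNT(*)=3, MAX(amount)=181, MIN(amount)=-18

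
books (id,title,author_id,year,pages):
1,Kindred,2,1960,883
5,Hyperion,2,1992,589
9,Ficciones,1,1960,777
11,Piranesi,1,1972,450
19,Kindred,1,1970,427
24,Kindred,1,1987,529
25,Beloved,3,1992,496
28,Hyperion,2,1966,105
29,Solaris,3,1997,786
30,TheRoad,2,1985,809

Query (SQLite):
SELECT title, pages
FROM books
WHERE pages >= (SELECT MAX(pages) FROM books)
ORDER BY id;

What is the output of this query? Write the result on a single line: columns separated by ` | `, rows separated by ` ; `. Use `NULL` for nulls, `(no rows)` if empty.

Scalar subquery: MAX(pages) over all books rows = 883.
Keep rows where pages >= that value.

Kindred | 883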